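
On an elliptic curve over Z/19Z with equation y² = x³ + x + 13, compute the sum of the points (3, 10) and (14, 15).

(11, 14)

(3, 10) + (14, 15). λ = (15 - 10)/(14 - 3) ≡ 5/11 mod 19. 11⁻¹ ≡ 7 (mod 19), so λ ≡ 16.
  x = λ² - 3 - 14 = 256 - 17 ≡ 11; y = λ·(3 - 11) - 10 ≡ 14. → (11, 14)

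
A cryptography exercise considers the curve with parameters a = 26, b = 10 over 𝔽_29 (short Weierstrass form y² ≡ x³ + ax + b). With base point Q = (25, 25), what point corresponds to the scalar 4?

Double-and-add on 4 = (100)₂. Start with Q = (25, 25) for the leading 1-bit.
double: tangent at (25, 25): λ = (3·25² + 26)/(2·25) ≡ 16/21. 21⁻¹ ≡ 18 (mod 29), so λ ≡ 16·18 ≡ 27.
  x = λ² - 25 - 25 = 729 - 50 ≡ 12; y = λ·(25 - 12) - 25 ≡ 7. → (12, 7)
double: tangent at (12, 7): λ = (3·12² + 26)/(2·7) ≡ 23/14. 14⁻¹ ≡ 27 (mod 29), so λ ≡ 23·27 ≡ 12.
  x = λ² - 12 - 12 = 144 - 24 ≡ 4; y = λ·(12 - 4) - 7 ≡ 2. → (4, 2)

(4, 2)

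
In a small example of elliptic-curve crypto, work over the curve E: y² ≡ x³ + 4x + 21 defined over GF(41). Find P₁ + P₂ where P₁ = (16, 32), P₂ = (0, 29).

(16, 32) + (0, 29). λ = (29 - 32)/(0 - 16) ≡ 38/25 mod 41. 25⁻¹ ≡ 23 (mod 41), so λ ≡ 13.
  x = λ² - 16 - 0 = 169 - 16 ≡ 30; y = λ·(16 - 30) - 32 ≡ 32. → (30, 32)

(30, 32)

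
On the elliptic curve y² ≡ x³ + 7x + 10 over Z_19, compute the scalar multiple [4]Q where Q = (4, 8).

(17, 11)

Repeated addition: build up to 4Q.
2Q: tangent at (4, 8): λ = (3·4² + 7)/(2·8) ≡ 17/16. 16⁻¹ ≡ 6 (mod 19), so λ ≡ 17·6 ≡ 7.
  x = λ² - 4 - 4 = 49 - 8 ≡ 3; y = λ·(4 - 3) - 8 ≡ 18. → (3, 18)
3Q: (3, 18) + (4, 8). λ = (8 - 18)/(4 - 3) ≡ 9/1 mod 19. 1⁻¹ ≡ 1 (mod 19) since 1·1 = 1 ≡ 1, so λ ≡ 9.
  x = λ² - 3 - 4 = 81 - 7 ≡ 17; y = λ·(3 - 17) - 18 ≡ 8. → (17, 8)
4Q: (17, 8) + (4, 8). λ = (8 - 8)/(4 - 17) ≡ 0/6 mod 19. 6⁻¹ ≡ 16 (mod 19) since 6·16 = 96 ≡ 1, so λ ≡ 0.
  x = λ² - 17 - 4 = 0 - 21 ≡ 17; y = λ·(17 - 17) - 8 ≡ 11. → (17, 11)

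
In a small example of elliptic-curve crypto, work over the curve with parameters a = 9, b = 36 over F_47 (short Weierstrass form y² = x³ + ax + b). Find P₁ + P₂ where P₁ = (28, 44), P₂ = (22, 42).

(18, 22)

(28, 44) + (22, 42). λ = (42 - 44)/(22 - 28) ≡ 45/41 mod 47. 41⁻¹ ≡ 39 (mod 47), so λ ≡ 16.
  x = λ² - 28 - 22 = 256 - 50 ≡ 18; y = λ·(28 - 18) - 44 ≡ 22. → (18, 22)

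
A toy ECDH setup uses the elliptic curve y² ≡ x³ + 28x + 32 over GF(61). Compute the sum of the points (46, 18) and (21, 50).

(46, 43)

(46, 18) + (21, 50). λ = (50 - 18)/(21 - 46) ≡ 32/36 mod 61. 36⁻¹ ≡ 39 (mod 61), so λ ≡ 28.
  x = λ² - 46 - 21 = 784 - 67 ≡ 46; y = λ·(46 - 46) - 18 ≡ 43. → (46, 43)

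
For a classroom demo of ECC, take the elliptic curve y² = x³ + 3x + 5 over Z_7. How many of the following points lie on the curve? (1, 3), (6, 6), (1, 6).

(1, 3): 3² ≡ 2, rhs ≡ 2 → on.
(6, 6): 6² ≡ 1, rhs ≡ 1 → on.
(1, 6): 6² ≡ 1, rhs ≡ 2 → off.

2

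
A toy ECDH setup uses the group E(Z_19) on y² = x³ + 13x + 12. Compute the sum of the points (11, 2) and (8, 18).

(1, 8)

(11, 2) + (8, 18). λ = (18 - 2)/(8 - 11) ≡ 16/16 mod 19. 16⁻¹ ≡ 6 (mod 19) since 16·6 = 96 ≡ 1, so λ ≡ 1.
  x = λ² - 11 - 8 = 1 - 19 ≡ 1; y = λ·(11 - 1) - 2 ≡ 8. → (1, 8)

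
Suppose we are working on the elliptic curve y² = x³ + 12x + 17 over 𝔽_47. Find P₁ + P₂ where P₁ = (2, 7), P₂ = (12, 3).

(2, 7) + (12, 3). λ = (3 - 7)/(12 - 2) ≡ 43/10 mod 47. 10⁻¹ ≡ 33 (mod 47), so λ ≡ 9.
  x = λ² - 2 - 12 = 81 - 14 ≡ 20; y = λ·(2 - 20) - 7 ≡ 19. → (20, 19)

(20, 19)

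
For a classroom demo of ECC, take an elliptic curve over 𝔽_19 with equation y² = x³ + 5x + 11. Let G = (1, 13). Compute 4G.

Double-and-add on 4 = (100)₂. Start with G = (1, 13) for the leading 1-bit.
double: tangent at (1, 13): λ = (3·1² + 5)/(2·13) ≡ 8/7. 7⁻¹ ≡ 11 (mod 19), so λ ≡ 8·11 ≡ 12.
  x = λ² - 1 - 1 = 144 - 2 ≡ 9; y = λ·(1 - 9) - 13 ≡ 5. → (9, 5)
double: tangent at (9, 5): λ = (3·9² + 5)/(2·5) ≡ 1/10. 10⁻¹ ≡ 2 (mod 19), so λ ≡ 1·2 ≡ 2.
  x = λ² - 9 - 9 = 4 - 18 ≡ 5; y = λ·(9 - 5) - 5 ≡ 3. → (5, 3)

(5, 3)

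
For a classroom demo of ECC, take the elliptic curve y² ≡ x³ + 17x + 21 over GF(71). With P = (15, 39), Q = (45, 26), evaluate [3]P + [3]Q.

First 3P:
Repeated addition: build up to 3P.
2P: tangent at (15, 39): λ = (3·15² + 17)/(2·39) ≡ 53/7. 7⁻¹ ≡ 61 (mod 71), so λ ≡ 53·61 ≡ 38.
  x = λ² - 15 - 15 = 1444 - 30 ≡ 65; y = λ·(15 - 65) - 39 ≡ 49. → (65, 49)
3P: (65, 49) + (15, 39). λ = (39 - 49)/(15 - 65) ≡ 61/21 mod 71. 21⁻¹ ≡ 44 (mod 71) since 21·44 = 924 ≡ 1, so λ ≡ 57.
  x = λ² - 65 - 15 = 3249 - 80 ≡ 45; y = λ·(65 - 45) - 49 ≡ 26. → (45, 26)
3P = (45, 26).
Next 3Q:
Repeated addition: build up to 3Q.
2Q: tangent at (45, 26): λ = (3·45² + 17)/(2·26) ≡ 57/52. 52⁻¹ ≡ 56 (mod 71), so λ ≡ 57·56 ≡ 68.
  x = λ² - 45 - 45 = 4624 - 90 ≡ 61; y = λ·(45 - 61) - 26 ≡ 22. → (61, 22)
3Q: (61, 22) + (45, 26). λ = (26 - 22)/(45 - 61) ≡ 4/55 mod 71. 55⁻¹ ≡ 31 (mod 71), so λ ≡ 53.
  x = λ² - 61 - 45 = 2809 - 106 ≡ 5; y = λ·(61 - 5) - 22 ≡ 35. → (5, 35)
3Q = (5, 35).
Finally 3P + 3Q:
(45, 26) + (5, 35). λ = (35 - 26)/(5 - 45) ≡ 9/31 mod 71. 31⁻¹ ≡ 55 (mod 71), so λ ≡ 69.
  x = λ² - 45 - 5 = 4761 - 50 ≡ 25; y = λ·(45 - 25) - 26 ≡ 5. → (25, 5)

(25, 5)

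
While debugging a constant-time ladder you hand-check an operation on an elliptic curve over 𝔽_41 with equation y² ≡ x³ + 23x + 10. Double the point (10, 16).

(37, 10)

tangent at (10, 16): λ = (3·10² + 23)/(2·16) ≡ 36/32. 32⁻¹ ≡ 9 (mod 41), so λ ≡ 36·9 ≡ 37.
  x = λ² - 10 - 10 = 1369 - 20 ≡ 37; y = λ·(10 - 37) - 16 ≡ 10. → (37, 10)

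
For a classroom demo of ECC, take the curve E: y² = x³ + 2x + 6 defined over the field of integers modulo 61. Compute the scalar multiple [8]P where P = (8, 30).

Repeated addition: build up to 8P.
2P: tangent at (8, 30): λ = (3·8² + 2)/(2·30) ≡ 11/60. 60⁻¹ ≡ 60 (mod 61) since 60·60 = 3600 ≡ 1, so λ ≡ 11·60 ≡ 50.
  x = λ² - 8 - 8 = 2500 - 16 ≡ 44; y = λ·(8 - 44) - 30 ≡ 0. → (44, 0)
3P: (44, 0) + (8, 30). λ = (30 - 0)/(8 - 44) ≡ 30/25 mod 61. 25⁻¹ ≡ 22 (mod 61), so λ ≡ 50.
  x = λ² - 44 - 8 = 2500 - 52 ≡ 8; y = λ·(44 - 8) - 0 ≡ 31. → (8, 31)
4P: (8, 31) + (8, 30): same x and y₁ ≡ -y₂, so the sum is O.
5P: O + (8, 30) = (8, 30) (identity).
6P: tangent at (8, 30): λ = (3·8² + 2)/(2·30) ≡ 11/60. 60⁻¹ ≡ 60 (mod 61) since 60·60 = 3600 ≡ 1, so λ ≡ 11·60 ≡ 50.
  x = λ² - 8 - 8 = 2500 - 16 ≡ 44; y = λ·(8 - 44) - 30 ≡ 0. → (44, 0)
7P: (44, 0) + (8, 30). λ = (30 - 0)/(8 - 44) ≡ 30/25 mod 61. 25⁻¹ ≡ 22 (mod 61) since 25·22 = 550 ≡ 1, so λ ≡ 50.
  x = λ² - 44 - 8 = 2500 - 52 ≡ 8; y = λ·(44 - 8) - 0 ≡ 31. → (8, 31)
8P: (8, 31) + (8, 30): same x and y₁ ≡ -y₂, so the sum is O.

O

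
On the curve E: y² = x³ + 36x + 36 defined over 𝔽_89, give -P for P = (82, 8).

(82, 81)

-(82, 8) = (82, -8 mod 89) = (82, 81).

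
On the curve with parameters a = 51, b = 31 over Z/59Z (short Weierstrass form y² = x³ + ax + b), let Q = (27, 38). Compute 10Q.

(13, 0)

Repeated addition: build up to 10Q.
2Q: tangent at (27, 38): λ = (3·27² + 51)/(2·38) ≡ 55/17. 17⁻¹ ≡ 7 (mod 59), so λ ≡ 55·7 ≡ 31.
  x = λ² - 27 - 27 = 961 - 54 ≡ 22; y = λ·(27 - 22) - 38 ≡ 58. → (22, 58)
3Q: (22, 58) + (27, 38). λ = (38 - 58)/(27 - 22) ≡ 39/5 mod 59. 5⁻¹ ≡ 12 (mod 59), so λ ≡ 55.
  x = λ² - 22 - 27 = 3025 - 49 ≡ 26; y = λ·(22 - 26) - 58 ≡ 17. → (26, 17)
4Q: (26, 17) + (27, 38). λ = (38 - 17)/(27 - 26) ≡ 21/1 mod 59. 1⁻¹ ≡ 1 (mod 59) since 1·1 = 1 ≡ 1, so λ ≡ 21.
  x = λ² - 26 - 27 = 441 - 53 ≡ 34; y = λ·(26 - 34) - 17 ≡ 51. → (34, 51)
5Q: (34, 51) + (27, 38). λ = (38 - 51)/(27 - 34) ≡ 46/52 mod 59. 52⁻¹ ≡ 42 (mod 59), so λ ≡ 44.
  x = λ² - 34 - 27 = 1936 - 61 ≡ 46; y = λ·(34 - 46) - 51 ≡ 11. → (46, 11)
6Q: (46, 11) + (27, 38). λ = (38 - 11)/(27 - 46) ≡ 27/40 mod 59. 40⁻¹ ≡ 31 (mod 59) since 40·31 = 1240 ≡ 1, so λ ≡ 11.
  x = λ² - 46 - 27 = 121 - 73 ≡ 48; y = λ·(46 - 48) - 11 ≡ 26. → (48, 26)
7Q: (48, 26) + (27, 38). λ = (38 - 26)/(27 - 48) ≡ 12/38 mod 59. 38⁻¹ ≡ 14 (mod 59), so λ ≡ 50.
  x = λ² - 48 - 27 = 2500 - 75 ≡ 6; y = λ·(48 - 6) - 26 ≡ 9. → (6, 9)
8Q: (6, 9) + (27, 38). λ = (38 - 9)/(27 - 6) ≡ 29/21 mod 59. 21⁻¹ ≡ 45 (mod 59), so λ ≡ 7.
  x = λ² - 6 - 27 = 49 - 33 ≡ 16; y = λ·(6 - 16) - 9 ≡ 39. → (16, 39)
9Q: (16, 39) + (27, 38). λ = (38 - 39)/(27 - 16) ≡ 58/11 mod 59. 11⁻¹ ≡ 43 (mod 59) since 11·43 = 473 ≡ 1, so λ ≡ 16.
  x = λ² - 16 - 27 = 256 - 43 ≡ 36; y = λ·(16 - 36) - 39 ≡ 54. → (36, 54)
10Q: (36, 54) + (27, 38). λ = (38 - 54)/(27 - 36) ≡ 43/50 mod 59. 50⁻¹ ≡ 13 (mod 59) since 50·13 = 650 ≡ 1, so λ ≡ 28.
  x = λ² - 36 - 27 = 784 - 63 ≡ 13; y = λ·(36 - 13) - 54 ≡ 0. → (13, 0)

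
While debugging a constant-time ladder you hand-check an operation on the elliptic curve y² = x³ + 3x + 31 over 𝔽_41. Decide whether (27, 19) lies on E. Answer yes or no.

y² = 19² ≡ 33; x³ + 3x + 31 = 19795 ≡ 33 (mod 41). 33 = 33.

yes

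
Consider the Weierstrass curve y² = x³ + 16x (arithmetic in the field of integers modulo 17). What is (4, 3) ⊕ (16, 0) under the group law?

(13, 12)

(4, 3) + (16, 0). λ = (0 - 3)/(16 - 4) ≡ 14/12 mod 17. 12⁻¹ ≡ 10 (mod 17), so λ ≡ 4.
  x = λ² - 4 - 16 = 16 - 20 ≡ 13; y = λ·(4 - 13) - 3 ≡ 12. → (13, 12)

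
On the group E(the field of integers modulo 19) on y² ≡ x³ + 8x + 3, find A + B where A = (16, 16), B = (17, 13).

(14, 16)

(16, 16) + (17, 13). λ = (13 - 16)/(17 - 16) ≡ 16/1 mod 19. 1⁻¹ ≡ 1 (mod 19), so λ ≡ 16.
  x = λ² - 16 - 17 = 256 - 33 ≡ 14; y = λ·(16 - 14) - 16 ≡ 16. → (14, 16)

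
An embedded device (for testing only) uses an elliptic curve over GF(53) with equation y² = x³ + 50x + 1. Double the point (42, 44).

tangent at (42, 44): λ = (3·42² + 50)/(2·44) ≡ 42/35. 35⁻¹ ≡ 50 (mod 53), so λ ≡ 42·50 ≡ 33.
  x = λ² - 42 - 42 = 1089 - 84 ≡ 51; y = λ·(42 - 51) - 44 ≡ 30. → (51, 30)

(51, 30)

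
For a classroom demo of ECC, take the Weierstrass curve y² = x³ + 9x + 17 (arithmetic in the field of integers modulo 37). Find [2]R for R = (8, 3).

(24, 16)

tangent at (8, 3): λ = (3·8² + 9)/(2·3) ≡ 16/6. 6⁻¹ ≡ 31 (mod 37), so λ ≡ 16·31 ≡ 15.
  x = λ² - 8 - 8 = 225 - 16 ≡ 24; y = λ·(8 - 24) - 3 ≡ 16. → (24, 16)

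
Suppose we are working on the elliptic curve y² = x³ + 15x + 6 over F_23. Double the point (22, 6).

tangent at (22, 6): λ = (3·22² + 15)/(2·6) ≡ 18/12. 12⁻¹ ≡ 2 (mod 23) since 12·2 = 24 ≡ 1, so λ ≡ 18·2 ≡ 13.
  x = λ² - 22 - 22 = 169 - 44 ≡ 10; y = λ·(22 - 10) - 6 ≡ 12. → (10, 12)

(10, 12)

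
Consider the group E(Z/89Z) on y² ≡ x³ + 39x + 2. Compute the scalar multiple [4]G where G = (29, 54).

Repeated addition: build up to 4G.
2G: tangent at (29, 54): λ = (3·29² + 39)/(2·54) ≡ 70/19. 19⁻¹ ≡ 75 (mod 89), so λ ≡ 70·75 ≡ 88.
  x = λ² - 29 - 29 = 7744 - 58 ≡ 32; y = λ·(29 - 32) - 54 ≡ 38. → (32, 38)
3G: (32, 38) + (29, 54). λ = (54 - 38)/(29 - 32) ≡ 16/86 mod 89. 86⁻¹ ≡ 59 (mod 89) since 86·59 = 5074 ≡ 1, so λ ≡ 54.
  x = λ² - 32 - 29 = 2916 - 61 ≡ 7; y = λ·(32 - 7) - 38 ≡ 66. → (7, 66)
4G: (7, 66) + (29, 54). λ = (54 - 66)/(29 - 7) ≡ 77/22 mod 89. 22⁻¹ ≡ 85 (mod 89) since 22·85 = 1870 ≡ 1, so λ ≡ 48.
  x = λ² - 7 - 29 = 2304 - 36 ≡ 43; y = λ·(7 - 43) - 66 ≡ 75. → (43, 75)

(43, 75)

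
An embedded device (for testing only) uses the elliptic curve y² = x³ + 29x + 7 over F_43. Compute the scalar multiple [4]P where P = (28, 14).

(17, 9)

Double-and-add on 4 = (100)₂. Start with P = (28, 14) for the leading 1-bit.
double: tangent at (28, 14): λ = (3·28² + 29)/(2·14) ≡ 16/28. 28⁻¹ ≡ 20 (mod 43) since 28·20 = 560 ≡ 1, so λ ≡ 16·20 ≡ 19.
  x = λ² - 28 - 28 = 361 - 56 ≡ 4; y = λ·(28 - 4) - 14 ≡ 12. → (4, 12)
double: tangent at (4, 12): λ = (3·4² + 29)/(2·12) ≡ 34/24. 24⁻¹ ≡ 9 (mod 43), so λ ≡ 34·9 ≡ 5.
  x = λ² - 4 - 4 = 25 - 8 ≡ 17; y = λ·(4 - 17) - 12 ≡ 9. → (17, 9)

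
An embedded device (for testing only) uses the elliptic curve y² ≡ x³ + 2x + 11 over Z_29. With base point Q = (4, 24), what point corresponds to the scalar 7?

Repeated addition: build up to 7Q.
2Q: tangent at (4, 24): λ = (3·4² + 2)/(2·24) ≡ 21/19. 19⁻¹ ≡ 26 (mod 29) since 19·26 = 494 ≡ 1, so λ ≡ 21·26 ≡ 24.
  x = λ² - 4 - 4 = 576 - 8 ≡ 17; y = λ·(4 - 17) - 24 ≡ 12. → (17, 12)
3Q: (17, 12) + (4, 24). λ = (24 - 12)/(4 - 17) ≡ 12/16 mod 29. 16⁻¹ ≡ 20 (mod 29), so λ ≡ 8.
  x = λ² - 17 - 4 = 64 - 21 ≡ 14; y = λ·(17 - 14) - 12 ≡ 12. → (14, 12)
4Q: (14, 12) + (4, 24). λ = (24 - 12)/(4 - 14) ≡ 12/19 mod 29. 19⁻¹ ≡ 26 (mod 29), so λ ≡ 22.
  x = λ² - 14 - 4 = 484 - 18 ≡ 2; y = λ·(14 - 2) - 12 ≡ 20. → (2, 20)
5Q: (2, 20) + (4, 24). λ = (24 - 20)/(4 - 2) ≡ 4/2 mod 29. 2⁻¹ ≡ 15 (mod 29) since 2·15 = 30 ≡ 1, so λ ≡ 2.
  x = λ² - 2 - 4 = 4 - 6 ≡ 27; y = λ·(2 - 27) - 20 ≡ 17. → (27, 17)
6Q: (27, 17) + (4, 24). λ = (24 - 17)/(4 - 27) ≡ 7/6 mod 29. 6⁻¹ ≡ 5 (mod 29), so λ ≡ 6.
  x = λ² - 27 - 4 = 36 - 31 ≡ 5; y = λ·(27 - 5) - 17 ≡ 28. → (5, 28)
7Q: (5, 28) + (4, 24). λ = (24 - 28)/(4 - 5) ≡ 25/28 mod 29. 28⁻¹ ≡ 28 (mod 29) since 28·28 = 784 ≡ 1, so λ ≡ 4.
  x = λ² - 5 - 4 = 16 - 9 ≡ 7; y = λ·(5 - 7) - 28 ≡ 22. → (7, 22)

(7, 22)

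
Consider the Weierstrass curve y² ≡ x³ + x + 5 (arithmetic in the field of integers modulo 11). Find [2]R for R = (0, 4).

(5, 5)

tangent at (0, 4): λ = (3·0² + 1)/(2·4) ≡ 1/8. 8⁻¹ ≡ 7 (mod 11), so λ ≡ 1·7 ≡ 7.
  x = λ² - 0 - 0 = 49 - 0 ≡ 5; y = λ·(0 - 5) - 4 ≡ 5. → (5, 5)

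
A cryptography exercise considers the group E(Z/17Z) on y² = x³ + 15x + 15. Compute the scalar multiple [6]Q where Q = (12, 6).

Double-and-add on 6 = (110)₂. Start with Q = (12, 6) for the leading 1-bit.
double: tangent at (12, 6): λ = (3·12² + 15)/(2·6) ≡ 5/12. 12⁻¹ ≡ 10 (mod 17), so λ ≡ 5·10 ≡ 16.
  x = λ² - 12 - 12 = 256 - 24 ≡ 11; y = λ·(12 - 11) - 6 ≡ 10. → (11, 10)
add Q: (11, 10) + (12, 6). λ = (6 - 10)/(12 - 11) ≡ 13/1 mod 17. 1⁻¹ ≡ 1 (mod 17) since 1·1 = 1 ≡ 1, so λ ≡ 13.
  x = λ² - 11 - 12 = 169 - 23 ≡ 10; y = λ·(11 - 10) - 10 ≡ 3. → (10, 3)
double: tangent at (10, 3): λ = (3·10² + 15)/(2·3) ≡ 9/6. 6⁻¹ ≡ 3 (mod 17) since 6·3 = 18 ≡ 1, so λ ≡ 9·3 ≡ 10.
  x = λ² - 10 - 10 = 100 - 20 ≡ 12; y = λ·(10 - 12) - 3 ≡ 11. → (12, 11)

(12, 11)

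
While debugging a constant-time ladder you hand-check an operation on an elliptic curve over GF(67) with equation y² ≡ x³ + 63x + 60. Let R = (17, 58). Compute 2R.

tangent at (17, 58): λ = (3·17² + 63)/(2·58) ≡ 59/49. 49⁻¹ ≡ 26 (mod 67), so λ ≡ 59·26 ≡ 60.
  x = λ² - 17 - 17 = 3600 - 34 ≡ 15; y = λ·(17 - 15) - 58 ≡ 62. → (15, 62)

(15, 62)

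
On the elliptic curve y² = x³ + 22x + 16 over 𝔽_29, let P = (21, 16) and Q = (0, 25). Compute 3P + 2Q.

(25, 26)

First 3P:
Repeated addition: build up to 3P.
2P: tangent at (21, 16): λ = (3·21² + 22)/(2·16) ≡ 11/3. 3⁻¹ ≡ 10 (mod 29), so λ ≡ 11·10 ≡ 23.
  x = λ² - 21 - 21 = 529 - 42 ≡ 23; y = λ·(21 - 23) - 16 ≡ 25. → (23, 25)
3P: (23, 25) + (21, 16). λ = (16 - 25)/(21 - 23) ≡ 20/27 mod 29. 27⁻¹ ≡ 14 (mod 29), so λ ≡ 19.
  x = λ² - 23 - 21 = 361 - 44 ≡ 27; y = λ·(23 - 27) - 25 ≡ 15. → (27, 15)
3P = (27, 15).
Next 2Q:
Repeated addition: build up to 2Q.
2Q: tangent at (0, 25): λ = (3·0² + 22)/(2·25) ≡ 22/21. 21⁻¹ ≡ 18 (mod 29), so λ ≡ 22·18 ≡ 19.
  x = λ² - 0 - 0 = 361 - 0 ≡ 13; y = λ·(0 - 13) - 25 ≡ 18. → (13, 18)
2Q = (13, 18).
Finally 3P + 2Q:
(27, 15) + (13, 18). λ = (18 - 15)/(13 - 27) ≡ 3/15 mod 29. 15⁻¹ ≡ 2 (mod 29), so λ ≡ 6.
  x = λ² - 27 - 13 = 36 - 40 ≡ 25; y = λ·(27 - 25) - 15 ≡ 26. → (25, 26)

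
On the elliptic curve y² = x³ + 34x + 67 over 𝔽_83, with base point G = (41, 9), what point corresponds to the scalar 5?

Double-and-add on 5 = (101)₂. Start with G = (41, 9) for the leading 1-bit.
double: tangent at (41, 9): λ = (3·41² + 34)/(2·9) ≡ 14/18. 18⁻¹ ≡ 60 (mod 83) since 18·60 = 1080 ≡ 1, so λ ≡ 14·60 ≡ 10.
  x = λ² - 41 - 41 = 100 - 82 ≡ 18; y = λ·(41 - 18) - 9 ≡ 55. → (18, 55)
double: tangent at (18, 55): λ = (3·18² + 34)/(2·55) ≡ 10/27. 27⁻¹ ≡ 40 (mod 83), so λ ≡ 10·40 ≡ 68.
  x = λ² - 18 - 18 = 4624 - 36 ≡ 23; y = λ·(18 - 23) - 55 ≡ 20. → (23, 20)
add G: (23, 20) + (41, 9). λ = (9 - 20)/(41 - 23) ≡ 72/18 mod 83. 18⁻¹ ≡ 60 (mod 83), so λ ≡ 4.
  x = λ² - 23 - 41 = 16 - 64 ≡ 35; y = λ·(23 - 35) - 20 ≡ 15. → (35, 15)

(35, 15)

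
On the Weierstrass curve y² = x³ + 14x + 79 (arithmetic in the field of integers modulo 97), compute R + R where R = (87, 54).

tangent at (87, 54): λ = (3·87² + 14)/(2·54) ≡ 23/11. 11⁻¹ ≡ 53 (mod 97), so λ ≡ 23·53 ≡ 55.
  x = λ² - 87 - 87 = 3025 - 174 ≡ 38; y = λ·(87 - 38) - 54 ≡ 22. → (38, 22)

(38, 22)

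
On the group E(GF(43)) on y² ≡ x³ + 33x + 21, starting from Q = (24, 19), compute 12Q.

(31, 41)

Double-and-add on 12 = (1100)₂. Start with Q = (24, 19) for the leading 1-bit.
double: tangent at (24, 19): λ = (3·24² + 33)/(2·19) ≡ 41/38. 38⁻¹ ≡ 17 (mod 43), so λ ≡ 41·17 ≡ 9.
  x = λ² - 24 - 24 = 81 - 48 ≡ 33; y = λ·(24 - 33) - 19 ≡ 29. → (33, 29)
add Q: (33, 29) + (24, 19). λ = (19 - 29)/(24 - 33) ≡ 33/34 mod 43. 34⁻¹ ≡ 19 (mod 43) since 34·19 = 646 ≡ 1, so λ ≡ 25.
  x = λ² - 33 - 24 = 625 - 57 ≡ 9; y = λ·(33 - 9) - 29 ≡ 12. → (9, 12)
double: tangent at (9, 12): λ = (3·9² + 33)/(2·12) ≡ 18/24. 24⁻¹ ≡ 9 (mod 43), so λ ≡ 18·9 ≡ 33.
  x = λ² - 9 - 9 = 1089 - 18 ≡ 39; y = λ·(9 - 39) - 12 ≡ 30. → (39, 30)
double: tangent at (39, 30): λ = (3·39² + 33)/(2·30) ≡ 38/17. 17⁻¹ ≡ 38 (mod 43), so λ ≡ 38·38 ≡ 25.
  x = λ² - 39 - 39 = 625 - 78 ≡ 31; y = λ·(39 - 31) - 30 ≡ 41. → (31, 41)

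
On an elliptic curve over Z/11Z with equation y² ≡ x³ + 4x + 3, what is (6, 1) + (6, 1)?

tangent at (6, 1): λ = (3·6² + 4)/(2·1) ≡ 2/2. 2⁻¹ ≡ 6 (mod 11) since 2·6 = 12 ≡ 1, so λ ≡ 2·6 ≡ 1.
  x = λ² - 6 - 6 = 1 - 12 ≡ 0; y = λ·(6 - 0) - 1 ≡ 5. → (0, 5)

(0, 5)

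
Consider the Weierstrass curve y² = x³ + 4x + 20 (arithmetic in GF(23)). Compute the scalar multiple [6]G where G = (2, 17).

Double-and-add on 6 = (110)₂. Start with G = (2, 17) for the leading 1-bit.
double: tangent at (2, 17): λ = (3·2² + 4)/(2·17) ≡ 16/11. 11⁻¹ ≡ 21 (mod 23), so λ ≡ 16·21 ≡ 14.
  x = λ² - 2 - 2 = 196 - 4 ≡ 8; y = λ·(2 - 8) - 17 ≡ 14. → (8, 14)
add G: (8, 14) + (2, 17). λ = (17 - 14)/(2 - 8) ≡ 3/17 mod 23. 17⁻¹ ≡ 19 (mod 23) since 17·19 = 323 ≡ 1, so λ ≡ 11.
  x = λ² - 8 - 2 = 121 - 10 ≡ 19; y = λ·(8 - 19) - 14 ≡ 3. → (19, 3)
double: tangent at (19, 3): λ = (3·19² + 4)/(2·3) ≡ 6/6. 6⁻¹ ≡ 4 (mod 23), so λ ≡ 6·4 ≡ 1.
  x = λ² - 19 - 19 = 1 - 38 ≡ 9; y = λ·(19 - 9) - 3 ≡ 7. → (9, 7)

(9, 7)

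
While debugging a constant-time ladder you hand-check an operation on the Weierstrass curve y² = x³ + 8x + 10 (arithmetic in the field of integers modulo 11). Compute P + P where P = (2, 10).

tangent at (2, 10): λ = (3·2² + 8)/(2·10) ≡ 9/9. 9⁻¹ ≡ 5 (mod 11), so λ ≡ 9·5 ≡ 1.
  x = λ² - 2 - 2 = 1 - 4 ≡ 8; y = λ·(2 - 8) - 10 ≡ 6. → (8, 6)

(8, 6)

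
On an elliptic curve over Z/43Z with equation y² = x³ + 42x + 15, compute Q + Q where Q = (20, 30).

(26, 35)

tangent at (20, 30): λ = (3·20² + 42)/(2·30) ≡ 38/17. 17⁻¹ ≡ 38 (mod 43), so λ ≡ 38·38 ≡ 25.
  x = λ² - 20 - 20 = 625 - 40 ≡ 26; y = λ·(20 - 26) - 30 ≡ 35. → (26, 35)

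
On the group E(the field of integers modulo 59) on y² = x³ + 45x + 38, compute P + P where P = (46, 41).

(12, 8)

tangent at (46, 41): λ = (3·46² + 45)/(2·41) ≡ 21/23. 23⁻¹ ≡ 18 (mod 59) since 23·18 = 414 ≡ 1, so λ ≡ 21·18 ≡ 24.
  x = λ² - 46 - 46 = 576 - 92 ≡ 12; y = λ·(46 - 12) - 41 ≡ 8. → (12, 8)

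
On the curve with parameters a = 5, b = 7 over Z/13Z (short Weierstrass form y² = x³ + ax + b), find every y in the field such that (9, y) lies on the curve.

1, 12

x³ + 5x + 7 = 781 ≡ 1 (mod 13).
Square roots of 1 mod 13: 1 and 12 (since 1² = 1 ≡ 1).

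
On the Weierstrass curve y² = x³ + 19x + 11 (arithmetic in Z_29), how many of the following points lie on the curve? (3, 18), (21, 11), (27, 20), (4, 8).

2

(3, 18): 18² ≡ 5, rhs ≡ 8 → off.
(21, 11): 11² ≡ 5, rhs ≡ 14 → off.
(27, 20): 20² ≡ 23, rhs ≡ 23 → on.
(4, 8): 8² ≡ 6, rhs ≡ 6 → on.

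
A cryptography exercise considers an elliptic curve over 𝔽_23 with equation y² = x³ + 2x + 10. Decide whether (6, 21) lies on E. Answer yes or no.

no

y² = 21² ≡ 4; x³ + 2x + 10 = 238 ≡ 8 (mod 23). 4 ≠ 8.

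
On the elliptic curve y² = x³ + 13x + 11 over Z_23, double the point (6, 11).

tangent at (6, 11): λ = (3·6² + 13)/(2·11) ≡ 6/22. 22⁻¹ ≡ 22 (mod 23), so λ ≡ 6·22 ≡ 17.
  x = λ² - 6 - 6 = 289 - 12 ≡ 1; y = λ·(6 - 1) - 11 ≡ 5. → (1, 5)

(1, 5)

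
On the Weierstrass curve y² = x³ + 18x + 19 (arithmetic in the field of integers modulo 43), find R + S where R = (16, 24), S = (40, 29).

(34, 26)

(16, 24) + (40, 29). λ = (29 - 24)/(40 - 16) ≡ 5/24 mod 43. 24⁻¹ ≡ 9 (mod 43) since 24·9 = 216 ≡ 1, so λ ≡ 2.
  x = λ² - 16 - 40 = 4 - 56 ≡ 34; y = λ·(16 - 34) - 24 ≡ 26. → (34, 26)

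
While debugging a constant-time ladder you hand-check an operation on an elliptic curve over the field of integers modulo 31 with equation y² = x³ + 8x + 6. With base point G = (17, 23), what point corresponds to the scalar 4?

Repeated addition: build up to 4G.
2G: tangent at (17, 23): λ = (3·17² + 8)/(2·23) ≡ 7/15. 15⁻¹ ≡ 29 (mod 31) since 15·29 = 435 ≡ 1, so λ ≡ 7·29 ≡ 17.
  x = λ² - 17 - 17 = 289 - 34 ≡ 7; y = λ·(17 - 7) - 23 ≡ 23. → (7, 23)
3G: (7, 23) + (17, 23). λ = (23 - 23)/(17 - 7) ≡ 0/10 mod 31. 10⁻¹ ≡ 28 (mod 31), so λ ≡ 0.
  x = λ² - 7 - 17 = 0 - 24 ≡ 7; y = λ·(7 - 7) - 23 ≡ 8. → (7, 8)
4G: (7, 8) + (17, 23). λ = (23 - 8)/(17 - 7) ≡ 15/10 mod 31. 10⁻¹ ≡ 28 (mod 31), so λ ≡ 17.
  x = λ² - 7 - 17 = 289 - 24 ≡ 17; y = λ·(7 - 17) - 8 ≡ 8. → (17, 8)

(17, 8)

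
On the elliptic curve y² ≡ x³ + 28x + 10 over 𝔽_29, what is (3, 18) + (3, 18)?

tangent at (3, 18): λ = (3·3² + 28)/(2·18) ≡ 26/7. 7⁻¹ ≡ 25 (mod 29) since 7·25 = 175 ≡ 1, so λ ≡ 26·25 ≡ 12.
  x = λ² - 3 - 3 = 144 - 6 ≡ 22; y = λ·(3 - 22) - 18 ≡ 15. → (22, 15)

(22, 15)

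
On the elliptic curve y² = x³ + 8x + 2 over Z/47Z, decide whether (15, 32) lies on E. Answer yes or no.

y² = 32² ≡ 37; x³ + 8x + 2 = 3497 ≡ 19 (mod 47). 37 ≠ 19.

no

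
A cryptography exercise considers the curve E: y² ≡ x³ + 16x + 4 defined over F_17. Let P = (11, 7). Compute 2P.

(11, 10)

tangent at (11, 7): λ = (3·11² + 16)/(2·7) ≡ 5/14. 14⁻¹ ≡ 11 (mod 17), so λ ≡ 5·11 ≡ 4.
  x = λ² - 11 - 11 = 16 - 22 ≡ 11; y = λ·(11 - 11) - 7 ≡ 10. → (11, 10)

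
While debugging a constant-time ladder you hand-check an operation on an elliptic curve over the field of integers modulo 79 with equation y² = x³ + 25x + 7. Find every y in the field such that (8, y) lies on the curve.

x³ + 25x + 7 = 719 ≡ 8 (mod 79).
Square roots of 8 mod 79: 18 and 61 (since 18² = 324 ≡ 8).

18, 61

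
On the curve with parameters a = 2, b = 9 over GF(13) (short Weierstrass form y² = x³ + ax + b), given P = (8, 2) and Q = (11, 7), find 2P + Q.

First 2P:
Repeated addition: build up to 2P.
2P: tangent at (8, 2): λ = (3·8² + 2)/(2·2) ≡ 12/4. 4⁻¹ ≡ 10 (mod 13) since 4·10 = 40 ≡ 1, so λ ≡ 12·10 ≡ 3.
  x = λ² - 8 - 8 = 9 - 16 ≡ 6; y = λ·(8 - 6) - 2 ≡ 4. → (6, 4)
2P = (6, 4).
Finally 2P + Q:
(6, 4) + (11, 7). λ = (7 - 4)/(11 - 6) ≡ 3/5 mod 13. 5⁻¹ ≡ 8 (mod 13) since 5·8 = 40 ≡ 1, so λ ≡ 11.
  x = λ² - 6 - 11 = 121 - 17 ≡ 0; y = λ·(6 - 0) - 4 ≡ 10. → (0, 10)

(0, 10)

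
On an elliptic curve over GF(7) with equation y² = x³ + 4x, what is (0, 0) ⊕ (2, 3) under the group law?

(2, 4)

(0, 0) + (2, 3). λ = (3 - 0)/(2 - 0) ≡ 3/2 mod 7. 2⁻¹ ≡ 4 (mod 7), so λ ≡ 5.
  x = λ² - 0 - 2 = 25 - 2 ≡ 2; y = λ·(0 - 2) - 0 ≡ 4. → (2, 4)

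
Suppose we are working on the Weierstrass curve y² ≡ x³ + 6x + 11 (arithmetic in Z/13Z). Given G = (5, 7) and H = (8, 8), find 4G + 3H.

(12, 2)

First 4G:
Repeated addition: build up to 4G.
2G: tangent at (5, 7): λ = (3·5² + 6)/(2·7) ≡ 3/1. 1⁻¹ ≡ 1 (mod 13), so λ ≡ 3·1 ≡ 3.
  x = λ² - 5 - 5 = 9 - 10 ≡ 12; y = λ·(5 - 12) - 7 ≡ 11. → (12, 11)
3G: (12, 11) + (5, 7). λ = (7 - 11)/(5 - 12) ≡ 9/6 mod 13. 6⁻¹ ≡ 11 (mod 13), so λ ≡ 8.
  x = λ² - 12 - 5 = 64 - 17 ≡ 8; y = λ·(12 - 8) - 11 ≡ 8. → (8, 8)
4G: (8, 8) + (5, 7). λ = (7 - 8)/(5 - 8) ≡ 12/10 mod 13. 10⁻¹ ≡ 4 (mod 13), so λ ≡ 9.
  x = λ² - 8 - 5 = 81 - 13 ≡ 3; y = λ·(8 - 3) - 8 ≡ 11. → (3, 11)
4G = (3, 11).
Next 3H:
Repeated addition: build up to 3H.
2H: tangent at (8, 8): λ = (3·8² + 6)/(2·8) ≡ 3/3. 3⁻¹ ≡ 9 (mod 13), so λ ≡ 3·9 ≡ 1.
  x = λ² - 8 - 8 = 1 - 16 ≡ 11; y = λ·(8 - 11) - 8 ≡ 2. → (11, 2)
3H: (11, 2) + (8, 8). λ = (8 - 2)/(8 - 11) ≡ 6/10 mod 13. 10⁻¹ ≡ 4 (mod 13), so λ ≡ 11.
  x = λ² - 11 - 8 = 121 - 19 ≡ 11; y = λ·(11 - 11) - 2 ≡ 11. → (11, 11)
3H = (11, 11).
Finally 4G + 3H:
(3, 11) + (11, 11). λ = (11 - 11)/(11 - 3) ≡ 0/8 mod 13. 8⁻¹ ≡ 5 (mod 13) since 8·5 = 40 ≡ 1, so λ ≡ 0.
  x = λ² - 3 - 11 = 0 - 14 ≡ 12; y = λ·(3 - 12) - 11 ≡ 2. → (12, 2)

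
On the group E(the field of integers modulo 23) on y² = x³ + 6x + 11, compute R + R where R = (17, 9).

(1, 8)

tangent at (17, 9): λ = (3·17² + 6)/(2·9) ≡ 22/18. 18⁻¹ ≡ 9 (mod 23), so λ ≡ 22·9 ≡ 14.
  x = λ² - 17 - 17 = 196 - 34 ≡ 1; y = λ·(17 - 1) - 9 ≡ 8. → (1, 8)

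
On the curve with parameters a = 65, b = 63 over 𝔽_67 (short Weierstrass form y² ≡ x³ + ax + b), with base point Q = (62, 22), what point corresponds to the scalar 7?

Double-and-add on 7 = (111)₂. Start with Q = (62, 22) for the leading 1-bit.
double: tangent at (62, 22): λ = (3·62² + 65)/(2·22) ≡ 6/44. 44⁻¹ ≡ 32 (mod 67), so λ ≡ 6·32 ≡ 58.
  x = λ² - 62 - 62 = 3364 - 124 ≡ 24; y = λ·(62 - 24) - 22 ≡ 38. → (24, 38)
add Q: (24, 38) + (62, 22). λ = (22 - 38)/(62 - 24) ≡ 51/38 mod 67. 38⁻¹ ≡ 30 (mod 67), so λ ≡ 56.
  x = λ² - 24 - 62 = 3136 - 86 ≡ 35; y = λ·(24 - 35) - 38 ≡ 16. → (35, 16)
double: tangent at (35, 16): λ = (3·35² + 65)/(2·16) ≡ 55/32. 32⁻¹ ≡ 44 (mod 67) since 32·44 = 1408 ≡ 1, so λ ≡ 55·44 ≡ 8.
  x = λ² - 35 - 35 = 64 - 70 ≡ 61; y = λ·(35 - 61) - 16 ≡ 44. → (61, 44)
add Q: (61, 44) + (62, 22). λ = (22 - 44)/(62 - 61) ≡ 45/1 mod 67. 1⁻¹ ≡ 1 (mod 67), so λ ≡ 45.
  x = λ² - 61 - 62 = 2025 - 123 ≡ 26; y = λ·(61 - 26) - 44 ≡ 57. → (26, 57)

(26, 57)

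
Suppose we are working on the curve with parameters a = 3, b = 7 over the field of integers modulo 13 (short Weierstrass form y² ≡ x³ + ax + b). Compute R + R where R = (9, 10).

tangent at (9, 10): λ = (3·9² + 3)/(2·10) ≡ 12/7. 7⁻¹ ≡ 2 (mod 13), so λ ≡ 12·2 ≡ 11.
  x = λ² - 9 - 9 = 121 - 18 ≡ 12; y = λ·(9 - 12) - 10 ≡ 9. → (12, 9)

(12, 9)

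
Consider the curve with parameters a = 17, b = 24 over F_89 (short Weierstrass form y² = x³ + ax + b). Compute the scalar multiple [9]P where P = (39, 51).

Double-and-add on 9 = (1001)₂. Start with P = (39, 51) for the leading 1-bit.
double: tangent at (39, 51): λ = (3·39² + 17)/(2·51) ≡ 41/13. 13⁻¹ ≡ 48 (mod 89), so λ ≡ 41·48 ≡ 10.
  x = λ² - 39 - 39 = 100 - 78 ≡ 22; y = λ·(39 - 22) - 51 ≡ 30. → (22, 30)
double: tangent at (22, 30): λ = (3·22² + 17)/(2·30) ≡ 45/60. 60⁻¹ ≡ 46 (mod 89), so λ ≡ 45·46 ≡ 23.
  x = λ² - 22 - 22 = 529 - 44 ≡ 40; y = λ·(22 - 40) - 30 ≡ 1. → (40, 1)
double: tangent at (40, 1): λ = (3·40² + 17)/(2·1) ≡ 11/2. 2⁻¹ ≡ 45 (mod 89), so λ ≡ 11·45 ≡ 50.
  x = λ² - 40 - 40 = 2500 - 80 ≡ 17; y = λ·(40 - 17) - 1 ≡ 81. → (17, 81)
add P: (17, 81) + (39, 51). λ = (51 - 81)/(39 - 17) ≡ 59/22 mod 89. 22⁻¹ ≡ 85 (mod 89), so λ ≡ 31.
  x = λ² - 17 - 39 = 961 - 56 ≡ 15; y = λ·(17 - 15) - 81 ≡ 70. → (15, 70)

(15, 70)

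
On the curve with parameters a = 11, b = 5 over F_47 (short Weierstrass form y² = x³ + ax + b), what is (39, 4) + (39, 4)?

tangent at (39, 4): λ = (3·39² + 11)/(2·4) ≡ 15/8. 8⁻¹ ≡ 6 (mod 47) since 8·6 = 48 ≡ 1, so λ ≡ 15·6 ≡ 43.
  x = λ² - 39 - 39 = 1849 - 78 ≡ 32; y = λ·(39 - 32) - 4 ≡ 15. → (32, 15)

(32, 15)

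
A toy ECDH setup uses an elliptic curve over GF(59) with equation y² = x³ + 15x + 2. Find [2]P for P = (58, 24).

(51, 45)

tangent at (58, 24): λ = (3·58² + 15)/(2·24) ≡ 18/48. 48⁻¹ ≡ 16 (mod 59) since 48·16 = 768 ≡ 1, so λ ≡ 18·16 ≡ 52.
  x = λ² - 58 - 58 = 2704 - 116 ≡ 51; y = λ·(58 - 51) - 24 ≡ 45. → (51, 45)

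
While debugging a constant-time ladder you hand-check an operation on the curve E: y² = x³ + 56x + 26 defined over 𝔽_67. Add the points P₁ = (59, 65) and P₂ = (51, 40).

(59, 65) + (51, 40). λ = (40 - 65)/(51 - 59) ≡ 42/59 mod 67. 59⁻¹ ≡ 25 (mod 67), so λ ≡ 45.
  x = λ² - 59 - 51 = 2025 - 110 ≡ 39; y = λ·(59 - 39) - 65 ≡ 31. → (39, 31)

(39, 31)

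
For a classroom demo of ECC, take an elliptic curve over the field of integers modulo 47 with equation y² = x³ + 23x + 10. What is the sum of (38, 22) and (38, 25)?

The two points share x = 38 and their y-coordinates satisfy 22 + 25 ≡ 0 (mod 47), so they are inverses. Their sum is O.

O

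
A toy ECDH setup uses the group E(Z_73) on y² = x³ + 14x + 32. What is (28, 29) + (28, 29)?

tangent at (28, 29): λ = (3·28² + 14)/(2·29) ≡ 30/58. 58⁻¹ ≡ 34 (mod 73), so λ ≡ 30·34 ≡ 71.
  x = λ² - 28 - 28 = 5041 - 56 ≡ 21; y = λ·(28 - 21) - 29 ≡ 30. → (21, 30)

(21, 30)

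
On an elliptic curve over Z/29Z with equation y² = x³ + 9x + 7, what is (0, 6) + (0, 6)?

(6, 4)

tangent at (0, 6): λ = (3·0² + 9)/(2·6) ≡ 9/12. 12⁻¹ ≡ 17 (mod 29), so λ ≡ 9·17 ≡ 8.
  x = λ² - 0 - 0 = 64 - 0 ≡ 6; y = λ·(0 - 6) - 6 ≡ 4. → (6, 4)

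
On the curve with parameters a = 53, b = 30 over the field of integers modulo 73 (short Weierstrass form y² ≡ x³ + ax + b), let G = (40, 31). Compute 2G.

(17, 2)

tangent at (40, 31): λ = (3·40² + 53)/(2·31) ≡ 35/62. 62⁻¹ ≡ 53 (mod 73) since 62·53 = 3286 ≡ 1, so λ ≡ 35·53 ≡ 30.
  x = λ² - 40 - 40 = 900 - 80 ≡ 17; y = λ·(40 - 17) - 31 ≡ 2. → (17, 2)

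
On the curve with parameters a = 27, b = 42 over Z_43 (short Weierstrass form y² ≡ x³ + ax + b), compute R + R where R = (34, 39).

tangent at (34, 39): λ = (3·34² + 27)/(2·39) ≡ 12/35. 35⁻¹ ≡ 16 (mod 43) since 35·16 = 560 ≡ 1, so λ ≡ 12·16 ≡ 20.
  x = λ² - 34 - 34 = 400 - 68 ≡ 31; y = λ·(34 - 31) - 39 ≡ 21. → (31, 21)

(31, 21)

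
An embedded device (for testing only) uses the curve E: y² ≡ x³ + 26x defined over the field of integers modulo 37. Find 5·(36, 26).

Write G = (36, 26).
Double-and-add on 5 = (101)₂. Start with G = (36, 26) for the leading 1-bit.
double: tangent at (36, 26): λ = (3·36² + 26)/(2·26) ≡ 29/15. 15⁻¹ ≡ 5 (mod 37), so λ ≡ 29·5 ≡ 34.
  x = λ² - 36 - 36 = 1156 - 72 ≡ 11; y = λ·(36 - 11) - 26 ≡ 10. → (11, 10)
double: tangent at (11, 10): λ = (3·11² + 26)/(2·10) ≡ 19/20. 20⁻¹ ≡ 13 (mod 37) since 20·13 = 260 ≡ 1, so λ ≡ 19·13 ≡ 25.
  x = λ² - 11 - 11 = 625 - 22 ≡ 11; y = λ·(11 - 11) - 10 ≡ 27. → (11, 27)
add G: (11, 27) + (36, 26). λ = (26 - 27)/(36 - 11) ≡ 36/25 mod 37. 25⁻¹ ≡ 3 (mod 37), so λ ≡ 34.
  x = λ² - 11 - 36 = 1156 - 47 ≡ 36; y = λ·(11 - 36) - 27 ≡ 11. → (36, 11)

(36, 11)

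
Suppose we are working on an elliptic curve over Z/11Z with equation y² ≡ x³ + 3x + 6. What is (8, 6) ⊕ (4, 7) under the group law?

(8, 6) + (4, 7). λ = (7 - 6)/(4 - 8) ≡ 1/7 mod 11. 7⁻¹ ≡ 8 (mod 11) since 7·8 = 56 ≡ 1, so λ ≡ 8.
  x = λ² - 8 - 4 = 64 - 12 ≡ 8; y = λ·(8 - 8) - 6 ≡ 5. → (8, 5)

(8, 5)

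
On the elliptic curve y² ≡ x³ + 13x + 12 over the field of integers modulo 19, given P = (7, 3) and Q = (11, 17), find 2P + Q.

First 2P:
Repeated addition: build up to 2P.
2P: tangent at (7, 3): λ = (3·7² + 13)/(2·3) ≡ 8/6. 6⁻¹ ≡ 16 (mod 19), so λ ≡ 8·16 ≡ 14.
  x = λ² - 7 - 7 = 196 - 14 ≡ 11; y = λ·(7 - 11) - 3 ≡ 17. → (11, 17)
2P = (11, 17).
Finally 2P + Q:
tangent at (11, 17): λ = (3·11² + 13)/(2·17) ≡ 15/15. 15⁻¹ ≡ 14 (mod 19) since 15·14 = 210 ≡ 1, so λ ≡ 15·14 ≡ 1.
  x = λ² - 11 - 11 = 1 - 22 ≡ 17; y = λ·(11 - 17) - 17 ≡ 15. → (17, 15)

(17, 15)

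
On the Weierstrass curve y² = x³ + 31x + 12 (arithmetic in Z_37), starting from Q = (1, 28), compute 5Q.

Double-and-add on 5 = (101)₂. Start with Q = (1, 28) for the leading 1-bit.
double: tangent at (1, 28): λ = (3·1² + 31)/(2·28) ≡ 34/19. 19⁻¹ ≡ 2 (mod 37) since 19·2 = 38 ≡ 1, so λ ≡ 34·2 ≡ 31.
  x = λ² - 1 - 1 = 961 - 2 ≡ 34; y = λ·(1 - 34) - 28 ≡ 22. → (34, 22)
double: tangent at (34, 22): λ = (3·34² + 31)/(2·22) ≡ 21/7. 7⁻¹ ≡ 16 (mod 37), so λ ≡ 21·16 ≡ 3.
  x = λ² - 34 - 34 = 9 - 68 ≡ 15; y = λ·(34 - 15) - 22 ≡ 35. → (15, 35)
add Q: (15, 35) + (1, 28). λ = (28 - 35)/(1 - 15) ≡ 30/23 mod 37. 23⁻¹ ≡ 29 (mod 37), so λ ≡ 19.
  x = λ² - 15 - 1 = 361 - 16 ≡ 12; y = λ·(15 - 12) - 35 ≡ 22. → (12, 22)

(12, 22)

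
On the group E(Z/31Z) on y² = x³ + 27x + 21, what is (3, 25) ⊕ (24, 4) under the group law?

(3, 25) + (24, 4). λ = (4 - 25)/(24 - 3) ≡ 10/21 mod 31. 21⁻¹ ≡ 3 (mod 31), so λ ≡ 30.
  x = λ² - 3 - 24 = 900 - 27 ≡ 5; y = λ·(3 - 5) - 25 ≡ 8. → (5, 8)

(5, 8)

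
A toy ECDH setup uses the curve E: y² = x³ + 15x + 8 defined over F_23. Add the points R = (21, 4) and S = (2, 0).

(1, 22)

(21, 4) + (2, 0). λ = (0 - 4)/(2 - 21) ≡ 19/4 mod 23. 4⁻¹ ≡ 6 (mod 23), so λ ≡ 22.
  x = λ² - 21 - 2 = 484 - 23 ≡ 1; y = λ·(21 - 1) - 4 ≡ 22. → (1, 22)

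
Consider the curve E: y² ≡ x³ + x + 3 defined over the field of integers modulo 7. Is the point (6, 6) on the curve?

y² = 6² ≡ 1; x³ + 1x + 3 = 225 ≡ 1 (mod 7). 1 = 1.

yes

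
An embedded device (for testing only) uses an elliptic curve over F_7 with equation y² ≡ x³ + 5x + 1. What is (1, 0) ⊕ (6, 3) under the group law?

(1, 0) + (6, 3). λ = (3 - 0)/(6 - 1) ≡ 3/5 mod 7. 5⁻¹ ≡ 3 (mod 7), so λ ≡ 2.
  x = λ² - 1 - 6 = 4 - 7 ≡ 4; y = λ·(1 - 4) - 0 ≡ 1. → (4, 1)

(4, 1)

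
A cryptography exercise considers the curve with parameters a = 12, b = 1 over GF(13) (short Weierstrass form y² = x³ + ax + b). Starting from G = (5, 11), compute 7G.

Double-and-add on 7 = (111)₂. Start with G = (5, 11) for the leading 1-bit.
double: tangent at (5, 11): λ = (3·5² + 12)/(2·11) ≡ 9/9. 9⁻¹ ≡ 3 (mod 13) since 9·3 = 27 ≡ 1, so λ ≡ 9·3 ≡ 1.
  x = λ² - 5 - 5 = 1 - 10 ≡ 4; y = λ·(5 - 4) - 11 ≡ 3. → (4, 3)
add G: (4, 3) + (5, 11). λ = (11 - 3)/(5 - 4) ≡ 8/1 mod 13. 1⁻¹ ≡ 1 (mod 13), so λ ≡ 8.
  x = λ² - 4 - 5 = 64 - 9 ≡ 3; y = λ·(4 - 3) - 3 ≡ 5. → (3, 5)
double: tangent at (3, 5): λ = (3·3² + 12)/(2·5) ≡ 0/10. 10⁻¹ ≡ 4 (mod 13), so λ ≡ 0·4 ≡ 0.
  x = λ² - 3 - 3 = 0 - 6 ≡ 7; y = λ·(3 - 7) - 5 ≡ 8. → (7, 8)
add G: (7, 8) + (5, 11). λ = (11 - 8)/(5 - 7) ≡ 3/11 mod 13. 11⁻¹ ≡ 6 (mod 13), so λ ≡ 5.
  x = λ² - 7 - 5 = 25 - 12 ≡ 0; y = λ·(7 - 0) - 8 ≡ 1. → (0, 1)

(0, 1)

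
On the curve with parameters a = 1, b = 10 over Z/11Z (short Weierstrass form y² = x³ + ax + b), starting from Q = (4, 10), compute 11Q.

Repeated addition: build up to 11Q.
2Q: tangent at (4, 10): λ = (3·4² + 1)/(2·10) ≡ 5/9. 9⁻¹ ≡ 5 (mod 11) since 9·5 = 45 ≡ 1, so λ ≡ 5·5 ≡ 3.
  x = λ² - 4 - 4 = 9 - 8 ≡ 1; y = λ·(4 - 1) - 10 ≡ 10. → (1, 10)
3Q: (1, 10) + (4, 10). λ = (10 - 10)/(4 - 1) ≡ 0/3 mod 11. 3⁻¹ ≡ 4 (mod 11), so λ ≡ 0.
  x = λ² - 1 - 4 = 0 - 5 ≡ 6; y = λ·(1 - 6) - 10 ≡ 1. → (6, 1)
4Q: (6, 1) + (4, 10). λ = (10 - 1)/(4 - 6) ≡ 9/9 mod 11. 9⁻¹ ≡ 5 (mod 11) since 9·5 = 45 ≡ 1, so λ ≡ 1.
  x = λ² - 6 - 4 = 1 - 10 ≡ 2; y = λ·(6 - 2) - 1 ≡ 3. → (2, 3)
5Q: (2, 3) + (4, 10). λ = (10 - 3)/(4 - 2) ≡ 7/2 mod 11. 2⁻¹ ≡ 6 (mod 11), so λ ≡ 9.
  x = λ² - 2 - 4 = 81 - 6 ≡ 9; y = λ·(2 - 9) - 3 ≡ 0. → (9, 0)
6Q: (9, 0) + (4, 10). λ = (10 - 0)/(4 - 9) ≡ 10/6 mod 11. 6⁻¹ ≡ 2 (mod 11) since 6·2 = 12 ≡ 1, so λ ≡ 9.
  x = λ² - 9 - 4 = 81 - 13 ≡ 2; y = λ·(9 - 2) - 0 ≡ 8. → (2, 8)
7Q: (2, 8) + (4, 10). λ = (10 - 8)/(4 - 2) ≡ 2/2 mod 11. 2⁻¹ ≡ 6 (mod 11) since 2·6 = 12 ≡ 1, so λ ≡ 1.
  x = λ² - 2 - 4 = 1 - 6 ≡ 6; y = λ·(2 - 6) - 8 ≡ 10. → (6, 10)
8Q: (6, 10) + (4, 10). λ = (10 - 10)/(4 - 6) ≡ 0/9 mod 11. 9⁻¹ ≡ 5 (mod 11) since 9·5 = 45 ≡ 1, so λ ≡ 0.
  x = λ² - 6 - 4 = 0 - 10 ≡ 1; y = λ·(6 - 1) - 10 ≡ 1. → (1, 1)
9Q: (1, 1) + (4, 10). λ = (10 - 1)/(4 - 1) ≡ 9/3 mod 11. 3⁻¹ ≡ 4 (mod 11) since 3·4 = 12 ≡ 1, so λ ≡ 3.
  x = λ² - 1 - 4 = 9 - 5 ≡ 4; y = λ·(1 - 4) - 1 ≡ 1. → (4, 1)
10Q: (4, 1) + (4, 10): same x and y₁ ≡ -y₂, so the sum is O.
11Q: O + (4, 10) = (4, 10) (identity).

(4, 10)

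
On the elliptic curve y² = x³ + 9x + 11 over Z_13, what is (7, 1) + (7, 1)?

(12, 12)

tangent at (7, 1): λ = (3·7² + 9)/(2·1) ≡ 0/2. 2⁻¹ ≡ 7 (mod 13), so λ ≡ 0·7 ≡ 0.
  x = λ² - 7 - 7 = 0 - 14 ≡ 12; y = λ·(7 - 12) - 1 ≡ 12. → (12, 12)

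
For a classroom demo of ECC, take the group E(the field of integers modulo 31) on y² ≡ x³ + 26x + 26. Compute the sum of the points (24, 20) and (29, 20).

(24, 20) + (29, 20). λ = (20 - 20)/(29 - 24) ≡ 0/5 mod 31. 5⁻¹ ≡ 25 (mod 31) since 5·25 = 125 ≡ 1, so λ ≡ 0.
  x = λ² - 24 - 29 = 0 - 53 ≡ 9; y = λ·(24 - 9) - 20 ≡ 11. → (9, 11)

(9, 11)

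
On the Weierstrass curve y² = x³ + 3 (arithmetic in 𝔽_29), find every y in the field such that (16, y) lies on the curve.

none

x³ + 0x + 3 = 4099 ≡ 10 (mod 29).
10 is a non-residue mod 29; no y exists.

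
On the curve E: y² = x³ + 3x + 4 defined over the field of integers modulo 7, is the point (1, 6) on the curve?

yes

y² = 6² ≡ 1; x³ + 3x + 4 = 8 ≡ 1 (mod 7). 1 = 1.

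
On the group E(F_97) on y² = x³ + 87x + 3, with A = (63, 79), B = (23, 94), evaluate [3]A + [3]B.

First 3A:
Repeated addition: build up to 3A.
2A: tangent at (63, 79): λ = (3·63² + 87)/(2·79) ≡ 63/61. 61⁻¹ ≡ 35 (mod 97), so λ ≡ 63·35 ≡ 71.
  x = λ² - 63 - 63 = 5041 - 126 ≡ 65; y = λ·(63 - 65) - 79 ≡ 70. → (65, 70)
3A: (65, 70) + (63, 79). λ = (79 - 70)/(63 - 65) ≡ 9/95 mod 97. 95⁻¹ ≡ 48 (mod 97) since 95·48 = 4560 ≡ 1, so λ ≡ 44.
  x = λ² - 65 - 63 = 1936 - 128 ≡ 62; y = λ·(65 - 62) - 70 ≡ 62. → (62, 62)
3A = (62, 62).
Next 3B:
Repeated addition: build up to 3B.
2B: tangent at (23, 94): λ = (3·23² + 87)/(2·94) ≡ 25/91. 91⁻¹ ≡ 16 (mod 97) since 91·16 = 1456 ≡ 1, so λ ≡ 25·16 ≡ 12.
  x = λ² - 23 - 23 = 144 - 46 ≡ 1; y = λ·(23 - 1) - 94 ≡ 73. → (1, 73)
3B: (1, 73) + (23, 94). λ = (94 - 73)/(23 - 1) ≡ 21/22 mod 97. 22⁻¹ ≡ 75 (mod 97) since 22·75 = 1650 ≡ 1, so λ ≡ 23.
  x = λ² - 1 - 23 = 529 - 24 ≡ 20; y = λ·(1 - 20) - 73 ≡ 72. → (20, 72)
3B = (20, 72).
Finally 3A + 3B:
(62, 62) + (20, 72). λ = (72 - 62)/(20 - 62) ≡ 10/55 mod 97. 55⁻¹ ≡ 30 (mod 97) since 55·30 = 1650 ≡ 1, so λ ≡ 9.
  x = λ² - 62 - 20 = 81 - 82 ≡ 96; y = λ·(62 - 96) - 62 ≡ 20. → (96, 20)

(96, 20)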